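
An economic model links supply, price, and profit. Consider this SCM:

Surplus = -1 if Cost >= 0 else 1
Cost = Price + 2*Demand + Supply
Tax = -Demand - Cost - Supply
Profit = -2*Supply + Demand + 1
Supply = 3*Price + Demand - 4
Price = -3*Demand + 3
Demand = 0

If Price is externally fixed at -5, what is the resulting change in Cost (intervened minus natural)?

Under do(Price=-5), the mechanism Price = -3*Demand + 3 is discarded; Price is fixed at -5.
Supply = 3*Price + Demand - 4  [with Price=-5, Demand=0]  = -19
Cost = Price + 2*Demand + Supply  [with Price=-5, Demand=0, Supply=-19]  = -24
Without intervention: Price = -3*Demand + 3  [with Demand=0]  = 3; Supply = 3*Price + Demand - 4  [with Price=3, Demand=0]  = 5; Cost = Price + 2*Demand + Supply  [with Price=3, Demand=0, Supply=5]  = 8.
Change = -24 − 8 = -32.

-32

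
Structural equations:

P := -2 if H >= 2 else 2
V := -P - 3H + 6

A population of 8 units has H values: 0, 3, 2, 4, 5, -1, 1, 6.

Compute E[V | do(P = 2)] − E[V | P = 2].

-7.5

Under do(P=2), P's equation is replaced by P=2 for every unit. Per-unit V: 4, -5, -2, -8, -11, 7, 1, -14. Mean = -3.5.
E[V|P=2] averages over only the 3 units with P=2 (H = 0, -1, 1): V = 4, 7, 1, mean 4.
Difference = -3.5 − 4 = -7.5.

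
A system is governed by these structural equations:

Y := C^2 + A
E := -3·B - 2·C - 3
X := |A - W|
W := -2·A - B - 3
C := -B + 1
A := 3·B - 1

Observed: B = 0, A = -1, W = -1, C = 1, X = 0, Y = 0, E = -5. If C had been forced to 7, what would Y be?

48

Under do(C=7), the mechanism C := -B + 1 is discarded; C is fixed at 7.
A = 3·B - 1  [with B=0]  = -1
Y = C^2 + A  [with C=7, A=-1]  = 48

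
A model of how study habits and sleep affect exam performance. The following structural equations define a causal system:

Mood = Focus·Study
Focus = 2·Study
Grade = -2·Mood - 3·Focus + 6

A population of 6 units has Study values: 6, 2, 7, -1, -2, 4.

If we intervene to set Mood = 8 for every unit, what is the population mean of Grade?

-26

Under do(Mood=8), Mood's equation is replaced by Mood=8 for every unit. Per-unit Grade: -46, -22, -52, -4, 2, -34. Mean = -26.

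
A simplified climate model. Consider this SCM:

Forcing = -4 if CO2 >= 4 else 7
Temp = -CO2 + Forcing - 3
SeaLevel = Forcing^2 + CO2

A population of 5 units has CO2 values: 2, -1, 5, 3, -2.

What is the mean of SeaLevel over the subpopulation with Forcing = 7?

49.5

Conditioning on Forcing=7 selects the 4 unit(s) with CO2 ∈ {2, -1, 3, -2}. Their SeaLevel values: 51, 48, 52, 47. Mean = 49.5.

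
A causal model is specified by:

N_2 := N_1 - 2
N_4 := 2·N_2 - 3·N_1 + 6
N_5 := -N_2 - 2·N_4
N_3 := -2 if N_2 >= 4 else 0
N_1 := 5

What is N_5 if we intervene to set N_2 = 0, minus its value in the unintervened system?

do(N_2=0) replaces the equation N_2 := N_1 - 2 with the constant N_2 = 0.
N_4 = 2·N_2 - 3·N_1 + 6  [with N_2=0, N_1=5]  = -9
N_5 = -N_2 - 2·N_4  [with N_2=0, N_4=-9]  = 18
Without intervention: N_2 = N_1 - 2  [with N_1=5]  = 3; N_4 = 2·N_2 - 3·N_1 + 6  [with N_2=3, N_1=5]  = -3; N_5 = -N_2 - 2·N_4  [with N_2=3, N_4=-3]  = 3.
Change = 18 − 3 = 15.

15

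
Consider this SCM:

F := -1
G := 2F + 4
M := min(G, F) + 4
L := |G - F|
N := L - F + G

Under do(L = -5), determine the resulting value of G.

The intervention breaks the incoming arrows to L: L := |G - F| no longer applies, and L = -5.
Since G is not a descendant of the intervened variable, it is unaffected.
G = 2F + 4  [with F=-1]  = 2

2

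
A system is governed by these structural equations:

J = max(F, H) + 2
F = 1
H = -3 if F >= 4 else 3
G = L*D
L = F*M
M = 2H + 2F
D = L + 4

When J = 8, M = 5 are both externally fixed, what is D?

Setting J = 8, M = 5 by intervention discards those variables' equations.
L = F*M  [with F=1, M=5]  = 5
D = L + 4  [with L=5]  = 9

9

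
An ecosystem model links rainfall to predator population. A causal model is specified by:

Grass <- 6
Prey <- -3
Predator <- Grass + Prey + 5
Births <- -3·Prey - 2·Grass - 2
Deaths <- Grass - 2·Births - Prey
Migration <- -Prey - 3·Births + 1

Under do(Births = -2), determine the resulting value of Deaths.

13

Intervening sets Births = -2 and removes its equation (Births <- -3·Prey - 2·Grass - 2).
Deaths = Grass - 2·Births - Prey  [with Grass=6, Births=-2, Prey=-3]  = 13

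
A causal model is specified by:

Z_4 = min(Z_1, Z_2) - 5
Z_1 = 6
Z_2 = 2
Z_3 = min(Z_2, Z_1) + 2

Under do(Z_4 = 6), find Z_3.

Under do(Z_4=6), the mechanism Z_4 = min(Z_1, Z_2) - 5 is discarded; Z_4 is fixed at 6.
Since Z_3 is not a descendant of the intervened variable, it is unaffected.
Z_3 = min(Z_2, Z_1) + 2  [with Z_2=2, Z_1=6]  = 4

4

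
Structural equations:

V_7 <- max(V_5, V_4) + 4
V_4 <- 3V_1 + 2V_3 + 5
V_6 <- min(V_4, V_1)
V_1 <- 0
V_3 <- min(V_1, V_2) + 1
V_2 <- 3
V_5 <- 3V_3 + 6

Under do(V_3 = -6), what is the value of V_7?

The intervention breaks the incoming arrows to V_3: V_3 <- min(V_1, V_2) + 1 no longer applies, and V_3 = -6.
V_4 = 3V_1 + 2V_3 + 5  [with V_1=0, V_3=-6]  = -7
V_5 = 3V_3 + 6  [with V_3=-6]  = -12
V_7 = max(V_5, V_4) + 4  [with V_5=-12, V_4=-7]  = -3

-3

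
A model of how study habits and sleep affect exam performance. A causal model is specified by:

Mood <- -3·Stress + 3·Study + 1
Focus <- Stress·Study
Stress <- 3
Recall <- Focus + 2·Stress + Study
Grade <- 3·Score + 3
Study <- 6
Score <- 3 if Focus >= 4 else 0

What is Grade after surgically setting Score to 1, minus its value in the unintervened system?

-6

The intervention breaks the incoming arrows to Score: Score <- 3 if Focus >= 4 else 0 no longer applies, and Score = 1.
Grade = 3·Score + 3  [with Score=1]  = 6
Without intervention: Focus = Stress·Study  [with Stress=3, Study=6]  = 18; Score = 3 if Focus >= 4 else 0  [with Focus=18]  = 3; Grade = 3·Score + 3  [with Score=3]  = 12.
Change = 6 − 12 = -6.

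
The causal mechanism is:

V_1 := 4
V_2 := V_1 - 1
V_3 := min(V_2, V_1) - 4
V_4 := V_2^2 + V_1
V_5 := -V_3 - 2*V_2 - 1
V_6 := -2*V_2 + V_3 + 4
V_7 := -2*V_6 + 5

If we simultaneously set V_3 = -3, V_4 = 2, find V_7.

Under do(V_3 = -3, V_4 = 2), each intervened variable's structural equation is replaced by its fixed value.
V_2 = V_1 - 1  [with V_1=4]  = 3
V_6 = -2*V_2 + V_3 + 4  [with V_2=3, V_3=-3]  = -5
V_7 = -2*V_6 + 5  [with V_6=-5]  = 15

15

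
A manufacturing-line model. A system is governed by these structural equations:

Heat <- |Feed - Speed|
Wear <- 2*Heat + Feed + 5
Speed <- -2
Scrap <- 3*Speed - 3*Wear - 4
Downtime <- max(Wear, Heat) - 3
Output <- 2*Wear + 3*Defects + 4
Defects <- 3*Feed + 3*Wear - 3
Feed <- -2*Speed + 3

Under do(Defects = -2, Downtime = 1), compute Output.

Setting Defects = -2, Downtime = 1 by intervention discards those variables' equations.
Feed = -2*Speed + 3  [with Speed=-2]  = 7
Heat = |Feed - Speed|  [with Feed=7, Speed=-2]  = 9
Wear = 2*Heat + Feed + 5  [with Heat=9, Feed=7]  = 30
Output = 2*Wear + 3*Defects + 4  [with Wear=30, Defects=-2]  = 58

58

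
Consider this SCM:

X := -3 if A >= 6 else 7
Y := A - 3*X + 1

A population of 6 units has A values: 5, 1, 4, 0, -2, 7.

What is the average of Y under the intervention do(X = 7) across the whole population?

-17.5

do(X=7) breaks X's dependence on A. With X=7 fixed, Y across the units is -15, -19, -16, -20, -22, -13, mean -17.5.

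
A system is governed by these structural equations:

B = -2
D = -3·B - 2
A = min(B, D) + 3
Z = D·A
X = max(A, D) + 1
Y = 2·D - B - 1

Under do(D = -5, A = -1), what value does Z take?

Setting D = -5, A = -1 by intervention discards those variables' equations.
Z = D·A  [with D=-5, A=-1]  = 5

5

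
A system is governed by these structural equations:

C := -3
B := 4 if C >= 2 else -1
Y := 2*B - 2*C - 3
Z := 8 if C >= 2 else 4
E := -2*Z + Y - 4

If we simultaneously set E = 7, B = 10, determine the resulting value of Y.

23

Setting E = 7, B = 10 by intervention discards those variables' equations.
Y = 2*B - 2*C - 3  [with B=10, C=-3]  = 23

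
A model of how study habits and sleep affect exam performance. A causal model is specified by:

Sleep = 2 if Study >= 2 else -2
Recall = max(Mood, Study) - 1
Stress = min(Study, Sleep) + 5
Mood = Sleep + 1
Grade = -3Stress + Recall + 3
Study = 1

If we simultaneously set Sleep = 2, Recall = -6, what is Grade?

Setting Sleep = 2, Recall = -6 by intervention discards those variables' equations.
Stress = min(Study, Sleep) + 5  [with Study=1, Sleep=2]  = 6
Grade = -3Stress + Recall + 3  [with Stress=6, Recall=-6]  = -21

-21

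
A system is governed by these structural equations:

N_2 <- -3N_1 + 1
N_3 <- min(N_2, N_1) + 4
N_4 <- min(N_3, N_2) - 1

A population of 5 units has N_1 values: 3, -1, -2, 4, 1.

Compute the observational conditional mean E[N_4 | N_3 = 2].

Observing N_3=2 restricts to units where N_3's equation naturally yields 2: N_1 ∈ {-2, 1}. In that subpopulation N_4 = 1, -3, mean -1.

-1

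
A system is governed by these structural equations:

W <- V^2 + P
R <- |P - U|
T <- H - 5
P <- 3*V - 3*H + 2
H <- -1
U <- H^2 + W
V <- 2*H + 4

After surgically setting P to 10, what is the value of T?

The intervention breaks the incoming arrows to P: P <- 3*V - 3*H + 2 no longer applies, and P = 10.
Since T is not a descendant of the intervened variable, it is unaffected.
T = H - 5  [with H=-1]  = -6

-6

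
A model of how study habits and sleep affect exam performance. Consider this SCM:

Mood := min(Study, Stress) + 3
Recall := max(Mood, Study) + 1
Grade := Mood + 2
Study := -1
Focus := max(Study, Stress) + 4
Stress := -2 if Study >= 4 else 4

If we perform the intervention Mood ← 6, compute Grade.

8

Under do(Mood=6), the mechanism Mood := min(Study, Stress) + 3 is discarded; Mood is fixed at 6.
Grade = Mood + 2  [with Mood=6]  = 8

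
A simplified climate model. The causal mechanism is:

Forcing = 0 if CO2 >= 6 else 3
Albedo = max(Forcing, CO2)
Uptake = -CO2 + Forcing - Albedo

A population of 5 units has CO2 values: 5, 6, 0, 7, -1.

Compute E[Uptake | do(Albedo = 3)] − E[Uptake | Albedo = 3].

Under do(Albedo=3), Albedo's equation is replaced by Albedo=3 for every unit. Per-unit Uptake: -5, -9, 0, -10, 1. Mean = -4.6.
E[Uptake|Albedo=3] averages over only the 2 units with Albedo=3 (CO2 = 0, -1): Uptake = 0, 1, mean 0.5.
Difference = -4.6 − 0.5 = -5.1.

-5.1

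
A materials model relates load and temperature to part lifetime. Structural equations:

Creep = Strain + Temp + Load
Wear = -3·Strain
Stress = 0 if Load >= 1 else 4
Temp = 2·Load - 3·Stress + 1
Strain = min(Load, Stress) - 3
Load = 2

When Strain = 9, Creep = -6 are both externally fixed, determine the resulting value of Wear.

Setting Strain = 9, Creep = -6 by intervention discards those variables' equations.
Wear = -3·Strain  [with Strain=9]  = -27

-27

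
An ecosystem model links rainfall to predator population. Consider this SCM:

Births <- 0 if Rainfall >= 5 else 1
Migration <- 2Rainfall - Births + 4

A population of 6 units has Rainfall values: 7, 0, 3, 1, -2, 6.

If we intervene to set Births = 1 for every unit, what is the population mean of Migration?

8

do(Births=1) breaks Births's dependence on Rainfall. With Births=1 fixed, Migration across the units is 17, 3, 9, 5, -1, 15, mean 8.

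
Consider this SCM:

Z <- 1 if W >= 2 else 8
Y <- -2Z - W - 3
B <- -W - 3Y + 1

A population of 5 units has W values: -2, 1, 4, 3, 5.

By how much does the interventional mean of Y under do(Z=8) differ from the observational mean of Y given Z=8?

-2.7

do(Z=8) breaks Z's dependence on W. With Z=8 fixed, Y across the units is -17, -20, -23, -22, -24, mean -21.2.
Observing Z=8 restricts to units where Z's equation naturally yields 8: W ∈ {-2, 1}. In that subpopulation Y = -17, -20, mean -18.5.
Difference = -21.2 − (-18.5) = -2.7.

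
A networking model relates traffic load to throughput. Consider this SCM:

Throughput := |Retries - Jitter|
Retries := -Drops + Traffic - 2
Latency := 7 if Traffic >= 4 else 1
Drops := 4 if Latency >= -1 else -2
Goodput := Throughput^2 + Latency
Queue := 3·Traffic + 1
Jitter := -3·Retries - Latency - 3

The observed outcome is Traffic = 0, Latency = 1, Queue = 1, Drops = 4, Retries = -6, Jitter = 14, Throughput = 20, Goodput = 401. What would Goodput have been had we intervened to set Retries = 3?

do(Retries=3) replaces the equation Retries := -Drops + Traffic - 2 with the constant Retries = 3.
Latency = 7 if Traffic >= 4 else 1  [with Traffic=0]  = 1
Jitter = -3·Retries - Latency - 3  [with Retries=3, Latency=1]  = -13
Throughput = |Retries - Jitter|  [with Retries=3, Jitter=-13]  = 16
Goodput = Throughput^2 + Latency  [with Throughput=16, Latency=1]  = 257

257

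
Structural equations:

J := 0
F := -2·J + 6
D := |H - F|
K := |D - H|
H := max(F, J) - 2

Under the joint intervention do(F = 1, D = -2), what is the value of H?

The joint intervention fixes F = 1, D = -2, removing each variable's own equation.
H = max(F, J) - 2  [with F=1, J=0]  = -1

-1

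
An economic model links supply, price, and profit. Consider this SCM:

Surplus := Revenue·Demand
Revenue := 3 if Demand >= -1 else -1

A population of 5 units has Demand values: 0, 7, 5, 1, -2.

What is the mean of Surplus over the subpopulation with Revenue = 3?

Observing Revenue=3 restricts to units where Revenue's equation naturally yields 3: Demand ∈ {0, 7, 5, 1}. In that subpopulation Surplus = 0, 21, 15, 3, mean 9.75.

9.75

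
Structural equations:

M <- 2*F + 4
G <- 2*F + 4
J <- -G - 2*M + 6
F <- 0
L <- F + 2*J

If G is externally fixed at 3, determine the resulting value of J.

-5

The intervention breaks the incoming arrows to G: G <- 2*F + 4 no longer applies, and G = 3.
M = 2*F + 4  [with F=0]  = 4
J = -G - 2*M + 6  [with G=3, M=4]  = -5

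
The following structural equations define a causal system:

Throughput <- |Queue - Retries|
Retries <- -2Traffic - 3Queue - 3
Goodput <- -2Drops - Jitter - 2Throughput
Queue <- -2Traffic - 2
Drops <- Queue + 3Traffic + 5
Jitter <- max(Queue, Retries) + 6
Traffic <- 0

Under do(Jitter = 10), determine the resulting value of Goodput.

-26

Under do(Jitter=10), the mechanism Jitter <- max(Queue, Retries) + 6 is discarded; Jitter is fixed at 10.
Queue = -2Traffic - 2  [with Traffic=0]  = -2
Drops = Queue + 3Traffic + 5  [with Queue=-2, Traffic=0]  = 3
Retries = -2Traffic - 3Queue - 3  [with Traffic=0, Queue=-2]  = 3
Throughput = |Queue - Retries|  [with Queue=-2, Retries=3]  = 5
Goodput = -2Drops - Jitter - 2Throughput  [with Drops=3, Jitter=10, Throughput=5]  = -26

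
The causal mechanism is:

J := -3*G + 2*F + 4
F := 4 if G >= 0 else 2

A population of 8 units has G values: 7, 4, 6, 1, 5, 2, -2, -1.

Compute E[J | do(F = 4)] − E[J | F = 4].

4.25

do(F=4) breaks F's dependence on G. With F=4 fixed, J across the units is -9, 0, -6, 9, -3, 6, 18, 15, mean 3.75.
Observing F=4 restricts to units where F's equation naturally yields 4: G ∈ {7, 4, 6, 1, 5, 2}. In that subpopulation J = -9, 0, -6, 9, -3, 6, mean -0.5.
Difference = 3.75 − (-0.5) = 4.25.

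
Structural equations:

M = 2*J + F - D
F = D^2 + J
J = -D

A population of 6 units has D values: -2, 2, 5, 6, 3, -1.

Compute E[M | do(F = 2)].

The intervention sets F=2 in all 6 units regardless of D. Recomputing M per unit gives 8, -4, -13, -16, -7, 5; average -4.5.

-4.5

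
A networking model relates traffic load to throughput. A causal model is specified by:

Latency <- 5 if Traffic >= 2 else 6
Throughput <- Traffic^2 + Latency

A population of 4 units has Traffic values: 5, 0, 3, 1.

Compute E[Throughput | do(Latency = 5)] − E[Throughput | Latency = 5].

Under do(Latency=5), Latency's equation is replaced by Latency=5 for every unit. Per-unit Throughput: 30, 5, 14, 6. Mean = 13.75.
E[Throughput|Latency=5] averages over only the 2 units with Latency=5 (Traffic = 5, 3): Throughput = 30, 14, mean 22.
Difference = 13.75 − 22 = -8.25.

-8.25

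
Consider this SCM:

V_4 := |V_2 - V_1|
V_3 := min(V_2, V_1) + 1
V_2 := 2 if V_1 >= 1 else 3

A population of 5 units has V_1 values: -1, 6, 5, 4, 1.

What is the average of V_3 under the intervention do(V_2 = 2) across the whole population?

Every unit gets V_2=2 under the intervention. V_3 values become 0, 3, 3, 3, 2; E[V_3|do(V_2=2)] = 2.2.

2.2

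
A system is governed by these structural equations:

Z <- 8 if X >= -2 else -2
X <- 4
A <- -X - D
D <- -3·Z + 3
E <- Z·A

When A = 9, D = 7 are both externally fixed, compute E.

72

The joint intervention fixes A = 9, D = 7, removing each variable's own equation.
Z = 8 if X >= -2 else -2  [with X=4]  = 8
E = Z·A  [with Z=8, A=9]  = 72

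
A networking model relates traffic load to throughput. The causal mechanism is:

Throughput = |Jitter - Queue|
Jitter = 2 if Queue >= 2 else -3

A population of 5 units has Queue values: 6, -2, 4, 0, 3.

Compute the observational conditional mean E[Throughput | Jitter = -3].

Observing Jitter=-3 restricts to units where Jitter's equation naturally yields -3: Queue ∈ {-2, 0}. In that subpopulation Throughput = 1, 3, mean 2.

2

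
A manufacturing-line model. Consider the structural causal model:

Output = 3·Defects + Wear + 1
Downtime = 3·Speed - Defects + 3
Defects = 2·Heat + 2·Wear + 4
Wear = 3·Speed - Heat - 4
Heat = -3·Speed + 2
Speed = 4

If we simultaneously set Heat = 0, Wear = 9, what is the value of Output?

76

Under do(Heat = 0, Wear = 9), each intervened variable's structural equation is replaced by its fixed value.
Defects = 2·Heat + 2·Wear + 4  [with Heat=0, Wear=9]  = 22
Output = 3·Defects + Wear + 1  [with Defects=22, Wear=9]  = 76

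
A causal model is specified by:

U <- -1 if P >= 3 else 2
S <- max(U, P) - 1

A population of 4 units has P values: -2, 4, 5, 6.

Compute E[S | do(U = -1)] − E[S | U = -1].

-1.5

do(U=-1) breaks U's dependence on P. With U=-1 fixed, S across the units is -2, 3, 4, 5, mean 2.5.
Observing U=-1 restricts to units where U's equation naturally yields -1: P ∈ {4, 5, 6}. In that subpopulation S = 3, 4, 5, mean 4.
Difference = 2.5 − 4 = -1.5.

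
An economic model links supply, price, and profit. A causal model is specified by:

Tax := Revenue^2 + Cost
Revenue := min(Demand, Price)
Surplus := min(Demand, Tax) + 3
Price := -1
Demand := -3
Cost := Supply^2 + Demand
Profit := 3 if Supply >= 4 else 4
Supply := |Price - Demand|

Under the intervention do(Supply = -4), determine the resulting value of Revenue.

do(Supply=-4) replaces the equation Supply := |Price - Demand| with the constant Supply = -4.
Revenue is not downstream of the intervention, so its value is determined by the original equations.
Revenue = min(Demand, Price)  [with Demand=-3, Price=-1]  = -3

-3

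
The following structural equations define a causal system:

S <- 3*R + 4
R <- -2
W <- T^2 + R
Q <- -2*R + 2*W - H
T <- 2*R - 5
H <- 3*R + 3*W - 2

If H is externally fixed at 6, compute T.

The intervention breaks the incoming arrows to H: H <- 3*R + 3*W - 2 no longer applies, and H = 6.
Since T is not a descendant of the intervened variable, it is unaffected.
T = 2*R - 5  [with R=-2]  = -9

-9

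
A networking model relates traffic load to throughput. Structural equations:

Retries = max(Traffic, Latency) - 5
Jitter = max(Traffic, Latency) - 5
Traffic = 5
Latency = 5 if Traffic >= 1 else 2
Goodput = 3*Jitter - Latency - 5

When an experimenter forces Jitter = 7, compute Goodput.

Intervening sets Jitter = 7 and removes its equation (Jitter = max(Traffic, Latency) - 5).
Latency = 5 if Traffic >= 1 else 2  [with Traffic=5]  = 5
Goodput = 3*Jitter - Latency - 5  [with Jitter=7, Latency=5]  = 11

11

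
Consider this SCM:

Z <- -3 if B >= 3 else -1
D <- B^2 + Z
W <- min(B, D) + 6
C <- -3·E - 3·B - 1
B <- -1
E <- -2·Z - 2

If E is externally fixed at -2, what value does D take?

The intervention breaks the incoming arrows to E: E <- -2·Z - 2 no longer applies, and E = -2.
D is not downstream of the intervention, so its value is determined by the original equations.
Z = -3 if B >= 3 else -1  [with B=-1]  = -1
D = B^2 + Z  [with B=-1, Z=-1]  = 0

0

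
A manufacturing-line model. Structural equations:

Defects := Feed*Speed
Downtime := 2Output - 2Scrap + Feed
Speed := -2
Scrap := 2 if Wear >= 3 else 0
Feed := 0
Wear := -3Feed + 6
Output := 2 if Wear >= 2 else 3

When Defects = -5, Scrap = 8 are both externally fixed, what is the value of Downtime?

Under do(Defects = -5, Scrap = 8), each intervened variable's structural equation is replaced by its fixed value.
Wear = -3Feed + 6  [with Feed=0]  = 6
Output = 2 if Wear >= 2 else 3  [with Wear=6]  = 2
Downtime = 2Output - 2Scrap + Feed  [with Output=2, Scrap=8, Feed=0]  = -12

-12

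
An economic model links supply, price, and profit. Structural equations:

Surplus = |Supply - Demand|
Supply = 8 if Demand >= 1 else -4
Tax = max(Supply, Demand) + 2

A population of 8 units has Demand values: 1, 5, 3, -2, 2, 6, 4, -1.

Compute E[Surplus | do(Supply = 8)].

5.75

Every unit gets Supply=8 under the intervention. Surplus values become 7, 3, 5, 10, 6, 2, 4, 9; E[Surplus|do(Supply=8)] = 5.75.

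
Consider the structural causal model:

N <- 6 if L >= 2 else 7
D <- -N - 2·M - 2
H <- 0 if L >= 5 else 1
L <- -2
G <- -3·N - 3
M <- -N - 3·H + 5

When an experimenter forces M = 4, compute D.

-17

Under do(M=4), the mechanism M <- -N - 3·H + 5 is discarded; M is fixed at 4.
N = 6 if L >= 2 else 7  [with L=-2]  = 7
D = -N - 2·M - 2  [with N=7, M=4]  = -17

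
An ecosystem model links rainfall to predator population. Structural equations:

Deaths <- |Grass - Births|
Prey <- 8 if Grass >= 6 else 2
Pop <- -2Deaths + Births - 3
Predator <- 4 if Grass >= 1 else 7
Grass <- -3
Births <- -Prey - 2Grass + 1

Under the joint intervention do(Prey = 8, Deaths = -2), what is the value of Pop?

Setting Prey = 8, Deaths = -2 by intervention discards those variables' equations.
Births = -Prey - 2Grass + 1  [with Prey=8, Grass=-3]  = -1
Pop = -2Deaths + Births - 3  [with Deaths=-2, Births=-1]  = 0

0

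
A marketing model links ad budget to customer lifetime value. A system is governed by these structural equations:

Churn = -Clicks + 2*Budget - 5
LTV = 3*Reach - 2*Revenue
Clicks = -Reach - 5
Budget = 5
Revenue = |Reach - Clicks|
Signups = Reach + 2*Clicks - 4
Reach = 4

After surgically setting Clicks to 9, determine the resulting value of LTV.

The intervention breaks the incoming arrows to Clicks: Clicks = -Reach - 5 no longer applies, and Clicks = 9.
Revenue = |Reach - Clicks|  [with Reach=4, Clicks=9]  = 5
LTV = 3*Reach - 2*Revenue  [with Reach=4, Revenue=5]  = 2

2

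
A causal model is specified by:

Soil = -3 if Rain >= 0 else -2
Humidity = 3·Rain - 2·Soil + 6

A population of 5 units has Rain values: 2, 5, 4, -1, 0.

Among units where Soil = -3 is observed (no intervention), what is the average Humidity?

Conditioning on Soil=-3 selects the 4 unit(s) with Rain ∈ {2, 5, 4, 0}. Their Humidity values: 18, 27, 24, 12. Mean = 20.25.

20.25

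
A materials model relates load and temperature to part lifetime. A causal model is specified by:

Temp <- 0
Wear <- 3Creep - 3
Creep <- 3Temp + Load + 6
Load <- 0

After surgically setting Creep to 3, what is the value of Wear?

The intervention breaks the incoming arrows to Creep: Creep <- 3Temp + Load + 6 no longer applies, and Creep = 3.
Wear = 3Creep - 3  [with Creep=3]  = 6

6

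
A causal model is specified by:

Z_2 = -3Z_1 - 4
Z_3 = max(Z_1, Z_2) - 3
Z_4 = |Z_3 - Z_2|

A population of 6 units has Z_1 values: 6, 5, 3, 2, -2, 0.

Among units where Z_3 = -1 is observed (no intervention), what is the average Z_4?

6

E[Z_4|Z_3=-1] averages over only the 2 units with Z_3=-1 (Z_1 = 2, -2): Z_4 = 9, 3, mean 6.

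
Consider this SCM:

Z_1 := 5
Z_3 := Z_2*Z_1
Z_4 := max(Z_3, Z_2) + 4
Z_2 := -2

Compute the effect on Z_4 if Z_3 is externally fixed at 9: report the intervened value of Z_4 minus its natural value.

11

The intervention breaks the incoming arrows to Z_3: Z_3 := Z_2*Z_1 no longer applies, and Z_3 = 9.
Z_4 = max(Z_3, Z_2) + 4  [with Z_3=9, Z_2=-2]  = 13
Without intervention: Z_3 = Z_2*Z_1  [with Z_2=-2, Z_1=5]  = -10; Z_4 = max(Z_3, Z_2) + 4  [with Z_3=-10, Z_2=-2]  = 2.
Change = 13 − 2 = 11.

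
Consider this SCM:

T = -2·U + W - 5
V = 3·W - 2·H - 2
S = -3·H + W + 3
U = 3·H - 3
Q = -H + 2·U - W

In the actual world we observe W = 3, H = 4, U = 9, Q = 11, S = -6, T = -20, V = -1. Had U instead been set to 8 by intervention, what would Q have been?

9

The intervention breaks the incoming arrows to U: U = 3·H - 3 no longer applies, and U = 8.
Q = -H + 2·U - W  [with H=4, U=8, W=3]  = 9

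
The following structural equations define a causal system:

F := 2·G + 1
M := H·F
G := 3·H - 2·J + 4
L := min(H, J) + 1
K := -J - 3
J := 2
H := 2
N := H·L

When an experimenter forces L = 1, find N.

Intervening sets L = 1 and removes its equation (L := min(H, J) + 1).
N = H·L  [with H=2, L=1]  = 2

2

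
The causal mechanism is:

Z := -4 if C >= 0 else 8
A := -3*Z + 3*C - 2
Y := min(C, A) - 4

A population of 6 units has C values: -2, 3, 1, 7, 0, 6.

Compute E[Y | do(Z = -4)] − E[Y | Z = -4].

Under do(Z=-4), Z's equation is replaced by Z=-4 for every unit. Per-unit Y: -6, -1, -3, 3, -4, 2. Mean = -1.5.
Conditioning on Z=-4 selects the 5 unit(s) with C ∈ {3, 1, 7, 0, 6}. Their Y values: -1, -3, 3, -4, 2. Mean = -0.6.
Difference = -1.5 − (-0.6) = -0.9.

-0.9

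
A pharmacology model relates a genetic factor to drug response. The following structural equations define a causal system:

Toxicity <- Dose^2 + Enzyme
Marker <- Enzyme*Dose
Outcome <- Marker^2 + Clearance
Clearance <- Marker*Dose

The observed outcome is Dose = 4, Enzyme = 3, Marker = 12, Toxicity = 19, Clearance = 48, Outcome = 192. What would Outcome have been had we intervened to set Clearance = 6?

The intervention breaks the incoming arrows to Clearance: Clearance <- Marker*Dose no longer applies, and Clearance = 6.
Marker = Enzyme*Dose  [with Enzyme=3, Dose=4]  = 12
Outcome = Marker^2 + Clearance  [with Marker=12, Clearance=6]  = 150

150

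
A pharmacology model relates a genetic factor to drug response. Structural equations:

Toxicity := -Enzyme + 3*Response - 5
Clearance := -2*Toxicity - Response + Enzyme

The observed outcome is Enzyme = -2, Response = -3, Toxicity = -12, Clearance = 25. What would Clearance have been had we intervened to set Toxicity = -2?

The intervention breaks the incoming arrows to Toxicity: Toxicity := -Enzyme + 3*Response - 5 no longer applies, and Toxicity = -2.
Clearance = -2*Toxicity - Response + Enzyme  [with Toxicity=-2, Response=-3, Enzyme=-2]  = 5

5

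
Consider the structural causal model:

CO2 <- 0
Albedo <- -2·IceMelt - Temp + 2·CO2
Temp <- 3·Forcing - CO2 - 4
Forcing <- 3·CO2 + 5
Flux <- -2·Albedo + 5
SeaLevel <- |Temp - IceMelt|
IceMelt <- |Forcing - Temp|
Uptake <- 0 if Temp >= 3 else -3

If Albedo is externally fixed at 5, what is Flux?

Under do(Albedo=5), the mechanism Albedo <- -2·IceMelt - Temp + 2·CO2 is discarded; Albedo is fixed at 5.
Flux = -2·Albedo + 5  [with Albedo=5]  = -5

-5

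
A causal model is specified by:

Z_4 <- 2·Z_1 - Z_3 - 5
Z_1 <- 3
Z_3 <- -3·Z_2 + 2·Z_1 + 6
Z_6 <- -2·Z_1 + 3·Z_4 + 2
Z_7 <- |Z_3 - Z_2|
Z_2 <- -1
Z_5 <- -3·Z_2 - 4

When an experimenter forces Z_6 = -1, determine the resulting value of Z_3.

15

do(Z_6=-1) replaces the equation Z_6 <- -2·Z_1 + 3·Z_4 + 2 with the constant Z_6 = -1.
Z_3 is not downstream of the intervention, so its value is determined by the original equations.
Z_3 = -3·Z_2 + 2·Z_1 + 6  [with Z_2=-1, Z_1=3]  = 15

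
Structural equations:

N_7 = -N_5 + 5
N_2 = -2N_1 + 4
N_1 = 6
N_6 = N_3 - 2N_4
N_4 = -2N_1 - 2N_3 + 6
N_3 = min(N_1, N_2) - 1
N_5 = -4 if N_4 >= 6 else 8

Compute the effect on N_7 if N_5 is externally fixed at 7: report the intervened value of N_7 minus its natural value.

-11

Under do(N_5=7), the mechanism N_5 = -4 if N_4 >= 6 else 8 is discarded; N_5 is fixed at 7.
N_7 = -N_5 + 5  [with N_5=7]  = -2
Without intervention: N_2 = -2N_1 + 4  [with N_1=6]  = -8; N_3 = min(N_1, N_2) - 1  [with N_1=6, N_2=-8]  = -9; N_4 = -2N_1 - 2N_3 + 6  [with N_1=6, N_3=-9]  = 12; N_5 = -4 if N_4 >= 6 else 8  [with N_4=12]  = -4; N_7 = -N_5 + 5  [with N_5=-4]  = 9.
Change = -2 − 9 = -11.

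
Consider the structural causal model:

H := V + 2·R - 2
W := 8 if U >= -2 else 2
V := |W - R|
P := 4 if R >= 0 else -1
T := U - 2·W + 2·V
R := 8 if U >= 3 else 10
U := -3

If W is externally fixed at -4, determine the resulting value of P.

4

do(W=-4) replaces the equation W := 8 if U >= -2 else 2 with the constant W = -4.
P is not downstream of the intervention, so its value is determined by the original equations.
R = 8 if U >= 3 else 10  [with U=-3]  = 10
P = 4 if R >= 0 else -1  [with R=10]  = 4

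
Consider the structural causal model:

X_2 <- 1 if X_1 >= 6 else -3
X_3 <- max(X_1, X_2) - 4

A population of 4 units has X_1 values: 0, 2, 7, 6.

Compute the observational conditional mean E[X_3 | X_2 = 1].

2.5

E[X_3|X_2=1] averages over only the 2 units with X_2=1 (X_1 = 7, 6): X_3 = 3, 2, mean 2.5.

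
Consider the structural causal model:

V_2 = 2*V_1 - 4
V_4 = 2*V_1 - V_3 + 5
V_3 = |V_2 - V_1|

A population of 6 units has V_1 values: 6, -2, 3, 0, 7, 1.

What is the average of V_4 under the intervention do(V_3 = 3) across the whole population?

7

The intervention sets V_3=3 in all 6 units regardless of V_1. Recomputing V_4 per unit gives 14, -2, 8, 2, 16, 4; average 7.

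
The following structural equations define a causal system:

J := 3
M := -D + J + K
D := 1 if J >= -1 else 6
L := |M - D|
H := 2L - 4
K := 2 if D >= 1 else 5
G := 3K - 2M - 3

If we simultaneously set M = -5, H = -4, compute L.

Setting M = -5, H = -4 by intervention discards those variables' equations.
D = 1 if J >= -1 else 6  [with J=3]  = 1
L = |M - D|  [with M=-5, D=1]  = 6

6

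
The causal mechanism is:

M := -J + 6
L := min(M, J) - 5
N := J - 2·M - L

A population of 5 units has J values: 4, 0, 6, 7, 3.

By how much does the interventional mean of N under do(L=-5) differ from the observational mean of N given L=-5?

3

Under do(L=-5), L's equation is replaced by L=-5 for every unit. Per-unit N: 5, -7, 11, 14, 2. Mean = 5.
Observing L=-5 restricts to units where L's equation naturally yields -5: J ∈ {0, 6}. In that subpopulation N = -7, 11, mean 2.
Difference = 5 − 2 = 3.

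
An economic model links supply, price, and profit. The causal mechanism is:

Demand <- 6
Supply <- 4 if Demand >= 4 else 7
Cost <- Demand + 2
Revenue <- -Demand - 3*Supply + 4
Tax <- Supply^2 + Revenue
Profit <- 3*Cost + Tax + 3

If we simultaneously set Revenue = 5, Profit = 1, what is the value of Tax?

21

Setting Revenue = 5, Profit = 1 by intervention discards those variables' equations.
Supply = 4 if Demand >= 4 else 7  [with Demand=6]  = 4
Tax = Supply^2 + Revenue  [with Supply=4, Revenue=5]  = 21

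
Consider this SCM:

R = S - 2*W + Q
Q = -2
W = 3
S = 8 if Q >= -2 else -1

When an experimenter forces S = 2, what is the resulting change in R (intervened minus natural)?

The intervention breaks the incoming arrows to S: S = 8 if Q >= -2 else -1 no longer applies, and S = 2.
R = S - 2*W + Q  [with S=2, W=3, Q=-2]  = -6
Without intervention: S = 8 if Q >= -2 else -1  [with Q=-2]  = 8; R = S - 2*W + Q  [with S=8, W=3, Q=-2]  = 0.
Change = -6 − 0 = -6.

-6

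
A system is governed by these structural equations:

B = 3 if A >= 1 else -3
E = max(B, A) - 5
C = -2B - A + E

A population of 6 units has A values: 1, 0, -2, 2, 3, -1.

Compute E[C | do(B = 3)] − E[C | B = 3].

The intervention sets B=3 in all 6 units regardless of A. Recomputing C per unit gives -9, -8, -6, -10, -11, -7; average -8.5.
Observing B=3 restricts to units where B's equation naturally yields 3: A ∈ {1, 2, 3}. In that subpopulation C = -9, -10, -11, mean -10.
Difference = -8.5 − (-10) = 1.5.

1.5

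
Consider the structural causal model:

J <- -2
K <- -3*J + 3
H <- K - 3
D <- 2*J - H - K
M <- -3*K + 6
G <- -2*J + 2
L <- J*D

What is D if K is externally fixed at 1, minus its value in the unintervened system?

16

Under do(K=1), the mechanism K <- -3*J + 3 is discarded; K is fixed at 1.
H = K - 3  [with K=1]  = -2
D = 2*J - H - K  [with J=-2, H=-2, K=1]  = -3
Without intervention: K = -3*J + 3  [with J=-2]  = 9; H = K - 3  [with K=9]  = 6; D = 2*J - H - K  [with J=-2, H=6, K=9]  = -19.
Change = -3 − (-19) = 16.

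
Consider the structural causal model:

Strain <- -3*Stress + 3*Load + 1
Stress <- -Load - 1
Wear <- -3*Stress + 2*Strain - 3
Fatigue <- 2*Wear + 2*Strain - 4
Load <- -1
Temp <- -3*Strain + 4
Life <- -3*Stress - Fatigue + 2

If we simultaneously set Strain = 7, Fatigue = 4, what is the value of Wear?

The joint intervention fixes Strain = 7, Fatigue = 4, removing each variable's own equation.
Stress = -Load - 1  [with Load=-1]  = 0
Wear = -3*Stress + 2*Strain - 3  [with Stress=0, Strain=7]  = 11

11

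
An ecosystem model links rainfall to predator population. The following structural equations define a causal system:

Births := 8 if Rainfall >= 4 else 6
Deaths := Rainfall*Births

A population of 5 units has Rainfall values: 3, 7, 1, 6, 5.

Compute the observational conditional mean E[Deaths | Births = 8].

48

E[Deaths|Births=8] averages over only the 3 units with Births=8 (Rainfall = 7, 6, 5): Deaths = 56, 48, 40, mean 48.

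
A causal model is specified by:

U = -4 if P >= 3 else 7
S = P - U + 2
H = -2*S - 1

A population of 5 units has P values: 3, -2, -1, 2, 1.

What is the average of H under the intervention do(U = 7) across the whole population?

Under do(U=7), U's equation is replaced by U=7 for every unit. Per-unit H: 3, 13, 11, 5, 7. Mean = 7.8.

7.8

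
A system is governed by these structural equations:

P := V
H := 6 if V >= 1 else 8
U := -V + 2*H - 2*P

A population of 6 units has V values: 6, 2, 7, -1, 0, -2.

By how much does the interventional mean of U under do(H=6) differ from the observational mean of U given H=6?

9

Every unit gets H=6 under the intervention. U values become -6, 6, -9, 15, 12, 18; E[U|do(H=6)] = 6.
E[U|H=6] averages over only the 3 units with H=6 (V = 6, 2, 7): U = -6, 6, -9, mean -3.
Difference = 6 − (-3) = 9.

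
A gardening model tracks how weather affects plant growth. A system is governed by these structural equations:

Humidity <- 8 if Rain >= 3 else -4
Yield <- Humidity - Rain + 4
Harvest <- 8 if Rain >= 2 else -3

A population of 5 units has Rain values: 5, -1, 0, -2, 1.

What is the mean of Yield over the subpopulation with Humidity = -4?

0.5

Observing Humidity=-4 restricts to units where Humidity's equation naturally yields -4: Rain ∈ {-1, 0, -2, 1}. In that subpopulation Yield = 1, 0, 2, -1, mean 0.5.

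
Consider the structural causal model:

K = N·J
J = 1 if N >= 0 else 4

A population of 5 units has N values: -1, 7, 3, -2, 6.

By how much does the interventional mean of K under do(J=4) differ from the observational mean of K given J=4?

16.4

Every unit gets J=4 under the intervention. K values become -4, 28, 12, -8, 24; E[K|do(J=4)] = 10.4.
Observing J=4 restricts to units where J's equation naturally yields 4: N ∈ {-1, -2}. In that subpopulation K = -4, -8, mean -6.
Difference = 10.4 − (-6) = 16.4.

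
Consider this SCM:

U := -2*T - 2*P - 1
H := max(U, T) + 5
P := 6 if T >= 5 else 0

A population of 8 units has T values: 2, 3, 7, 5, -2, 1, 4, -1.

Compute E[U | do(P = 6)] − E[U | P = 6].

Every unit gets P=6 under the intervention. U values become -17, -19, -27, -23, -9, -15, -21, -11; E[U|do(P=6)] = -17.75.
E[U|P=6] averages over only the 2 units with P=6 (T = 7, 5): U = -27, -23, mean -25.
Difference = -17.75 − (-25) = 7.25.

7.25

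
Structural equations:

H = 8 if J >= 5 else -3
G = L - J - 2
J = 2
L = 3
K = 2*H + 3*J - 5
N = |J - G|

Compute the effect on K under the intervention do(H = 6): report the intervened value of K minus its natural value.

The intervention breaks the incoming arrows to H: H = 8 if J >= 5 else -3 no longer applies, and H = 6.
K = 2*H + 3*J - 5  [with H=6, J=2]  = 13
Without intervention: H = 8 if J >= 5 else -3  [with J=2]  = -3; K = 2*H + 3*J - 5  [with H=-3, J=2]  = -5.
Change = 13 − (-5) = 18.

18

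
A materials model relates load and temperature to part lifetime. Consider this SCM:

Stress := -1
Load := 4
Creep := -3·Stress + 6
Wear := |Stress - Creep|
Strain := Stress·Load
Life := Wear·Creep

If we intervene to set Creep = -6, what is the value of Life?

-30

Under do(Creep=-6), the mechanism Creep := -3·Stress + 6 is discarded; Creep is fixed at -6.
Wear = |Stress - Creep|  [with Stress=-1, Creep=-6]  = 5
Life = Wear·Creep  [with Wear=5, Creep=-6]  = -30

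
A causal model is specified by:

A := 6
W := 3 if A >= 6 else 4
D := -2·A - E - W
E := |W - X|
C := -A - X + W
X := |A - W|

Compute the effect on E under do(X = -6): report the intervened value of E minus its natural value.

9

The intervention breaks the incoming arrows to X: X := |A - W| no longer applies, and X = -6.
W = 3 if A >= 6 else 4  [with A=6]  = 3
E = |W - X|  [with W=3, X=-6]  = 9
Without intervention: W = 3 if A >= 6 else 4  [with A=6]  = 3; X = |A - W|  [with A=6, W=3]  = 3; E = |W - X|  [with W=3, X=3]  = 0.
Change = 9 − 0 = 9.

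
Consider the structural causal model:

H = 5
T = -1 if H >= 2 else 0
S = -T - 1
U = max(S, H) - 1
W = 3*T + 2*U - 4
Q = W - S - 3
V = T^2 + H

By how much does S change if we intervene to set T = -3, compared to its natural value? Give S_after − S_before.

2

The intervention breaks the incoming arrows to T: T = -1 if H >= 2 else 0 no longer applies, and T = -3.
S = -T - 1  [with T=-3]  = 2
Without intervention: T = -1 if H >= 2 else 0  [with H=5]  = -1; S = -T - 1  [with T=-1]  = 0.
Change = 2 − 0 = 2.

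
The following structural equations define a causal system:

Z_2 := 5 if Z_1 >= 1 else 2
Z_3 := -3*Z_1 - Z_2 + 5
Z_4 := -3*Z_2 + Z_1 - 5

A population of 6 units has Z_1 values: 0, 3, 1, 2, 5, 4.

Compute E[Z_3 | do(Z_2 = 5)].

Every unit gets Z_2=5 under the intervention. Z_3 values become 0, -9, -3, -6, -15, -12; E[Z_3|do(Z_2=5)] = -7.5.

-7.5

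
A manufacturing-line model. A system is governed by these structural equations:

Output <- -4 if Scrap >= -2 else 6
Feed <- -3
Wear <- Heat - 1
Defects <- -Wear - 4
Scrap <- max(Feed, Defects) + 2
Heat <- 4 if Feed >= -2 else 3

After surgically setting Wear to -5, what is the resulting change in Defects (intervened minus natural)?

7

The intervention breaks the incoming arrows to Wear: Wear <- Heat - 1 no longer applies, and Wear = -5.
Defects = -Wear - 4  [with Wear=-5]  = 1
Without intervention: Heat = 4 if Feed >= -2 else 3  [with Feed=-3]  = 3; Wear = Heat - 1  [with Heat=3]  = 2; Defects = -Wear - 4  [with Wear=2]  = -6.
Change = 1 − (-6) = 7.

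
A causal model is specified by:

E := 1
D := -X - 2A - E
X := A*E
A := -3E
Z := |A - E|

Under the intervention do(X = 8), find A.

-3

The intervention breaks the incoming arrows to X: X := A*E no longer applies, and X = 8.
Since A is not a descendant of the intervened variable, it is unaffected.
A = -3E  [with E=1]  = -3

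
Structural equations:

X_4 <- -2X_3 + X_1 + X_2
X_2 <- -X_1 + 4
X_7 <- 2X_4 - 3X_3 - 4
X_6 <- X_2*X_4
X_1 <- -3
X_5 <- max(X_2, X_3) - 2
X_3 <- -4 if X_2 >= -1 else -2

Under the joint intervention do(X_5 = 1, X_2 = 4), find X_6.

The joint intervention fixes X_5 = 1, X_2 = 4, removing each variable's own equation.
X_3 = -4 if X_2 >= -1 else -2  [with X_2=4]  = -4
X_4 = -2X_3 + X_1 + X_2  [with X_3=-4, X_1=-3, X_2=4]  = 9
X_6 = X_2*X_4  [with X_2=4, X_4=9]  = 36

36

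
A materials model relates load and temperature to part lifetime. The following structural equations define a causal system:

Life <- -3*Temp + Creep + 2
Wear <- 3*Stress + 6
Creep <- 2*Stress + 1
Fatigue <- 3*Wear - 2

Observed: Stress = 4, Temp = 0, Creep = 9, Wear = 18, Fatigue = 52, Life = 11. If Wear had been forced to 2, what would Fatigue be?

Intervening sets Wear = 2 and removes its equation (Wear <- 3*Stress + 6).
Fatigue = 3*Wear - 2  [with Wear=2]  = 4

4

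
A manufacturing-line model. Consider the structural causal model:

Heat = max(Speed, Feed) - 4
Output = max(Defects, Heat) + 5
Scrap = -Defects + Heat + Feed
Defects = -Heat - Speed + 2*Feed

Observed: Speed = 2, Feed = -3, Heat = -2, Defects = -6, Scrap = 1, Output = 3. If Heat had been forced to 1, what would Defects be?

-9

The intervention breaks the incoming arrows to Heat: Heat = max(Speed, Feed) - 4 no longer applies, and Heat = 1.
Defects = -Heat - Speed + 2*Feed  [with Heat=1, Speed=2, Feed=-3]  = -9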